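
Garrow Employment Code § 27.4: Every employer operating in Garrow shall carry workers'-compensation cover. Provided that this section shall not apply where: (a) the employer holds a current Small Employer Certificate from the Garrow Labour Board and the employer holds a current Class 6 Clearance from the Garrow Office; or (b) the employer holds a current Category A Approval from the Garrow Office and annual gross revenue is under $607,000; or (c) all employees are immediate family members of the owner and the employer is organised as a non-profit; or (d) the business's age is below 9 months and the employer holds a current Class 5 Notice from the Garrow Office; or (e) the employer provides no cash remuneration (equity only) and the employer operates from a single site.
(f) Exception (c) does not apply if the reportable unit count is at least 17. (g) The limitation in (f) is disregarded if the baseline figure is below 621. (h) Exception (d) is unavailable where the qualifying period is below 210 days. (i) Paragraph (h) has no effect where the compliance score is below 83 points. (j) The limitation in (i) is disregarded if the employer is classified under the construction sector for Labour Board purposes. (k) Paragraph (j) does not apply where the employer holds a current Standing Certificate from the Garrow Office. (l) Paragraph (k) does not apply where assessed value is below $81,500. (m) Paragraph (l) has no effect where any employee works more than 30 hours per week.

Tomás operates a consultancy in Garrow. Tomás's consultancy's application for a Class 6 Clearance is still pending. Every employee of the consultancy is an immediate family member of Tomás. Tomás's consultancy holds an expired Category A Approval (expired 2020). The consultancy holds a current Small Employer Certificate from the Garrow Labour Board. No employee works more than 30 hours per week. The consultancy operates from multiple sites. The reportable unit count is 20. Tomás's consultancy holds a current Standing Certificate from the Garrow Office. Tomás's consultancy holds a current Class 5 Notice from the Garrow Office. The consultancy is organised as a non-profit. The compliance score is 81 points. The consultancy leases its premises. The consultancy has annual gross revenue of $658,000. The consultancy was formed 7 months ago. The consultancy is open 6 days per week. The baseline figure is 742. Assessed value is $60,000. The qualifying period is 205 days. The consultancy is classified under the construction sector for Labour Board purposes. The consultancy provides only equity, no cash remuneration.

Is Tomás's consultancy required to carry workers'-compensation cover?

Yes — Tomás's consultancy must carry workers'-compensation cover.

Exception (a) requires that the employer holds a current Class 6 Clearance from the Garrow Office; but the Class 6 Clearance is not current, so (a) is unavailable.
Exception (b) requires that the employer holds a current Category A Approval from the Garrow Office; but no current Category A Approval is held, so (b) is unavailable.
Exception (c) is satisfied on its face — every employee is an immediate family member; the employer is a non-profit. But applying paragraphs (f)–(g): (f) applies — the reportable unit count is 20, meeting the 17 threshold. (g) is inapplicable (the baseline figure is 742, not below 621), so (f) stands. So (c) is unavailable.
Exception (d): the business's age is 7 months, below the 9 months limit; a current Class 5 Notice is held — every condition holds. But applying paragraphs (h)–(m): (h) operates against (d): the qualifying period is 205 days, below the 210 days limit. (i) would limit (h) — the compliance score is 81 points, below the 83 points limit — but (j) sets (i) aside: (j) is triggered — the consultancy is classified under the construction sector. (k) would limit (j) — a current Standing Certificate is held — but (l) sets (k) aside: (l) operates against (k): assessed value is $60,000, below the $81,500 limit. (m) is inapplicable (no employee exceeds 30 hours/week), so (l) stands. Exception (d) does not apply.
Exception (e) does not apply: the employer operates from multiple sites.
No exception displaces § 27.4.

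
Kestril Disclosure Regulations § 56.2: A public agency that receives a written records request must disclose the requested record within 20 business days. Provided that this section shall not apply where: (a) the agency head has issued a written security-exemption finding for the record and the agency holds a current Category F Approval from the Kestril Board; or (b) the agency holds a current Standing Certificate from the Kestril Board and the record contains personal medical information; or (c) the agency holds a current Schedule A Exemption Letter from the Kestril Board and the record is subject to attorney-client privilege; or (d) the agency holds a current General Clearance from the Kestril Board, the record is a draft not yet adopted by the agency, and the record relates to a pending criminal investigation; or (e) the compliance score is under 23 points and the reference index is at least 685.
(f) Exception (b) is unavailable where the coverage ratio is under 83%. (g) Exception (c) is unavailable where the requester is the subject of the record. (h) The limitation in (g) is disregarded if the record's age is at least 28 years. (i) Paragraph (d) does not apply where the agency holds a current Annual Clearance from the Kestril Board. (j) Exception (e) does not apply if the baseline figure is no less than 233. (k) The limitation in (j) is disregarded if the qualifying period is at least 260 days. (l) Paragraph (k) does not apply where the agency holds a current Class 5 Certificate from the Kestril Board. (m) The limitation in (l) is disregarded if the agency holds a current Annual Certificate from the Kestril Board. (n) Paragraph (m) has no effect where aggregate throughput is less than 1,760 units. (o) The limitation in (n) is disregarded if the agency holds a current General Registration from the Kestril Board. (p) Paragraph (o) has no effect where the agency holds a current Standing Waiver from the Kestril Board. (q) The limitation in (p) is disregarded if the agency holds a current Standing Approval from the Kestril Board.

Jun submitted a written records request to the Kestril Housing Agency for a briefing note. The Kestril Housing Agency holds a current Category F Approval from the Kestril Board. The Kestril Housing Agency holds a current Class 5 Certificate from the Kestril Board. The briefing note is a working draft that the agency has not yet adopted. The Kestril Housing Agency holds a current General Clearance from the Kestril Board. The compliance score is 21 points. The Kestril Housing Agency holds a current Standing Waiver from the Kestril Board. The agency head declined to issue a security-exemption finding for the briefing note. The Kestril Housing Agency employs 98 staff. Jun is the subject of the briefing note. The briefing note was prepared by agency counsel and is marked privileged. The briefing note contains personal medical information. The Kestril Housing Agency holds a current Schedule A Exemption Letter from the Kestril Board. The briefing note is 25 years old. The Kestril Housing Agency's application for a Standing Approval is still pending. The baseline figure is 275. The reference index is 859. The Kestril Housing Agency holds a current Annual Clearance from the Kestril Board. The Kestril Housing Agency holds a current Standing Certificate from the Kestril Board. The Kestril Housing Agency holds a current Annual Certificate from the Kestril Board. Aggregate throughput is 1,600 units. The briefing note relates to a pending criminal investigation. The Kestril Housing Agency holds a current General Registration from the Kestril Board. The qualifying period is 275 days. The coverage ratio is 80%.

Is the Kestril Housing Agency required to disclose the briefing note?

Yes — the Kestril Housing Agency must disclose the briefing note.

Exception (a) does not apply: the agency head declined to issue a security-exemption finding.
Exception (b) is satisfied on its face — a current Standing Certificate is held; the briefing note contains personal medical information. Turning to paragraph (f): (f) applies — the coverage ratio is 80%, under the 83% limit. Exception (b) does not apply.
Exception (c)'s conditions are all satisfied: a current Schedule A Exemption Letter is held; the briefing note is privileged. Turning to paragraphs (g)–(h): (g) operates against (c): Jun is the subject of the briefing note. (h) does not operate here (the record's age is 25 years, short of 28 years), so (g) stands. Exception (c) does not apply.
Exception (d) is satisfied on its face — a current General Clearance is held; the briefing note is an unadopted draft; the briefing note relates to a pending investigation. However, paragraph (i) must be considered: (i) applies — a current Annual Clearance is held. (d) is therefore removed.
Exception (e): the compliance score is 21 points, under the 23 points limit; the reference index is 859, meeting the 685 threshold — every condition holds. But: (j) is engaged — the baseline figure is 275, meeting the 233 threshold. (k) applies (the qualifying period is 275 days, meeting the 260 days threshold), but is displaced by (l): (l) operates against (k): a current Class 5 Certificate is held. (m) applies (a current Annual Certificate is held), but is itself disapplied by (n): (n) is triggered — aggregate throughput is 1,600 units, less than the 1,760 units limit. (o) would limit (n) — a current General Registration is held — but (p) sets (o) aside: (p) is triggered — a current Standing Waiver is held. (q) is inapplicable (no current Standing Approval is held), so (p) stands. So (e) is unavailable.
Every exception is unavailable, so the rule governs.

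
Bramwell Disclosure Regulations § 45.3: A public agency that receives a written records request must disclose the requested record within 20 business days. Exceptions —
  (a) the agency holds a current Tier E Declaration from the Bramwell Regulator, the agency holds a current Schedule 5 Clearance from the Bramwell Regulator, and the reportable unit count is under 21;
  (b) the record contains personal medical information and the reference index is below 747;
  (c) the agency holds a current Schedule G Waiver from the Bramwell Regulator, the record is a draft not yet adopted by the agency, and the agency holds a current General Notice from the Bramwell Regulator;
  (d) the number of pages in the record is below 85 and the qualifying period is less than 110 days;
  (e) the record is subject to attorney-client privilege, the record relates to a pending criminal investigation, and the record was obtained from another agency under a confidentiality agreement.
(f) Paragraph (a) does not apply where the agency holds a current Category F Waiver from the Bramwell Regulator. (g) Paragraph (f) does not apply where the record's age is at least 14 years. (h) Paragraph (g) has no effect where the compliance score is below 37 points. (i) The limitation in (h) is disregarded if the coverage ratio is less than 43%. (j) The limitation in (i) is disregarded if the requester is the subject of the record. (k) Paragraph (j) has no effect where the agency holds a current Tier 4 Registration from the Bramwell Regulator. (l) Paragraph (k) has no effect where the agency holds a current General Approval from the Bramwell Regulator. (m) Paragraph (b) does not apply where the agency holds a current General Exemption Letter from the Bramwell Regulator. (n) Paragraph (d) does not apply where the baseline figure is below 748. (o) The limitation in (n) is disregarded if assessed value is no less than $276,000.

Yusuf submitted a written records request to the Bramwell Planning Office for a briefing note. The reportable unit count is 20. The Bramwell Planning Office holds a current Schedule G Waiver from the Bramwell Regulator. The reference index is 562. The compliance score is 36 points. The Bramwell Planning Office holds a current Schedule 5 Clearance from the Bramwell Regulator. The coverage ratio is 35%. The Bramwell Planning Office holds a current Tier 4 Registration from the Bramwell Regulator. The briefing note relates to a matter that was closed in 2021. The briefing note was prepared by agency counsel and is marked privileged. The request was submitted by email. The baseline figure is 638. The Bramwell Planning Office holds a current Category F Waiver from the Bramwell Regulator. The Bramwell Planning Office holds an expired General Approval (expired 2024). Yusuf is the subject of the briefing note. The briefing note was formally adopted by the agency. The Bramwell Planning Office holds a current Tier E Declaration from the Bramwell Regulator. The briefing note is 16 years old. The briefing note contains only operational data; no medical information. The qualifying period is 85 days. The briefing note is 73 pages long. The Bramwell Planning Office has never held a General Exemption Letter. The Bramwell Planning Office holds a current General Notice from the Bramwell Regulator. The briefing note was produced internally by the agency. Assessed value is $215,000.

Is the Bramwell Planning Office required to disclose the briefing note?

No — exception (a) applies; the Bramwell Planning Office is not required to disclose the briefing note.

All of (a)'s requirements are met (a current Tier E Declaration is held; a current Schedule 5 Clearance is held; the reportable unit count is 20, under the 21 limit). Under paragraphs (f)–(l): (f) would limit (a) — a current Category F Waiver is held — but (g) sets (f) aside: (g) applies — the record's age is 16 years, meeting the 14 years threshold. (h) would limit (g) — the compliance score is 36 points, below the 37 points limit — but (i) sets (h) aside: (i) operates — the coverage ratio is 35%, less than the 43% limit. (j) applies (Yusuf is the subject of the briefing note), but is itself disapplied by (k): (k) operates — a current Tier 4 Registration is held. (l) is not engaged (there is no General Approval in force), so (k) stands. So (a) applies.
Exception (b) fails — the briefing note contains only operational data.
Exception (c) does not apply: the briefing note has been formally adopted.
All of (d)'s requirements are met (the number of pages in the record is 73, below the 85 limit; the qualifying period is 85 days, less than the 110 days limit). However, paragraphs (n)–(o) must be considered: (n) operates — the baseline figure is 638, below the 748 limit. (o) is not triggered (assessed value is $215,000, short of $276,000), so (n) stands. Exception (d) does not apply.
Exception (e) fails — the briefing note relates to a closed matter.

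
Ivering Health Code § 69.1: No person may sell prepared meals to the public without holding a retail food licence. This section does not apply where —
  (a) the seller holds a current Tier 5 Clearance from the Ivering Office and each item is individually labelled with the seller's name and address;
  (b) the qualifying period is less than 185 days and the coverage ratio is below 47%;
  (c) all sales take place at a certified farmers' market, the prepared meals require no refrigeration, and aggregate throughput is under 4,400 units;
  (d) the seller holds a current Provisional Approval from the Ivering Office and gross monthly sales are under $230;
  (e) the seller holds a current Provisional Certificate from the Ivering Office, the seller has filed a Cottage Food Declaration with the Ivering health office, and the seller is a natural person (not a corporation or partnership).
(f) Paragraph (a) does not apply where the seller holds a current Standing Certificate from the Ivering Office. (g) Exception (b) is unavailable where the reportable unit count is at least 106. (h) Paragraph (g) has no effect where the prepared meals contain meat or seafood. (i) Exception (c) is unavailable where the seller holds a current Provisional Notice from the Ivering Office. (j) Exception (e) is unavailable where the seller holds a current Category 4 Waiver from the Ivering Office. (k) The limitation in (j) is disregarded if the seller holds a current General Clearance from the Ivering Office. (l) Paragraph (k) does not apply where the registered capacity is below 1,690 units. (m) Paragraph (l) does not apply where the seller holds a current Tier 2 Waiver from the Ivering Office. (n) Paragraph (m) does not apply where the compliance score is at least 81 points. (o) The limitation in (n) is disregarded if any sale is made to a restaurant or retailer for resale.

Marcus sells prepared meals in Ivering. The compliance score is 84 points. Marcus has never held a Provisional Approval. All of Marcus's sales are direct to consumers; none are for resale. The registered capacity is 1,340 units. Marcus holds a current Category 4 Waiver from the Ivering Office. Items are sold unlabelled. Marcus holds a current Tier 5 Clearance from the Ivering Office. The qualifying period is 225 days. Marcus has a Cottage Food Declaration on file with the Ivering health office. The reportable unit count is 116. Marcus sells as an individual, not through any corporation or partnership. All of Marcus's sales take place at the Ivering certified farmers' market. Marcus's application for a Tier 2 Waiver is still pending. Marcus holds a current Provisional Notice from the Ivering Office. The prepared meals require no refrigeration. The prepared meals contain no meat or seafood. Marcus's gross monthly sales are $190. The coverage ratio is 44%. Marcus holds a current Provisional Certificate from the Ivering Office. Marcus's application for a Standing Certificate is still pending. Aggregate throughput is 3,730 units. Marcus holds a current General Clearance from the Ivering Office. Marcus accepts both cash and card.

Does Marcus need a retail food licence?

Exception (a) does not apply: items are sold unlabelled.
Exception (b) fails — the qualifying period is 225 days, not less than 185 days.
Exception (c) is satisfied on its face — all sales are at a certified farmers' market; the prepared meals are shelf-stable; aggregate throughput is 3,730 units, under the 4,400 units limit. Turning to paragraph (i): (i) is triggered — a current Provisional Notice is held. So (c) is unavailable.
Exception (d) requires that the seller holds a current Provisional Approval from the Ivering Office; but the Provisional Approval is not current, so (d) is unavailable.
Exception (e) is satisfied on its face — a current Provisional Certificate is held; a Cottage Food Declaration is on file; the seller is a natural person. But: (j) is triggered — a current Category 4 Waiver is held. (k) applies (a current General Clearance is held), but yields to (l): (l) operates against (k): the registered capacity is 1,340 units, below the 1,690 units limit. (m) is not triggered (no current Tier 2 Waiver is held), so (l) stands. Exception (e) does not apply.
No exception applies. The general rule governs.

Yes — Marcus must hold a retail food licence.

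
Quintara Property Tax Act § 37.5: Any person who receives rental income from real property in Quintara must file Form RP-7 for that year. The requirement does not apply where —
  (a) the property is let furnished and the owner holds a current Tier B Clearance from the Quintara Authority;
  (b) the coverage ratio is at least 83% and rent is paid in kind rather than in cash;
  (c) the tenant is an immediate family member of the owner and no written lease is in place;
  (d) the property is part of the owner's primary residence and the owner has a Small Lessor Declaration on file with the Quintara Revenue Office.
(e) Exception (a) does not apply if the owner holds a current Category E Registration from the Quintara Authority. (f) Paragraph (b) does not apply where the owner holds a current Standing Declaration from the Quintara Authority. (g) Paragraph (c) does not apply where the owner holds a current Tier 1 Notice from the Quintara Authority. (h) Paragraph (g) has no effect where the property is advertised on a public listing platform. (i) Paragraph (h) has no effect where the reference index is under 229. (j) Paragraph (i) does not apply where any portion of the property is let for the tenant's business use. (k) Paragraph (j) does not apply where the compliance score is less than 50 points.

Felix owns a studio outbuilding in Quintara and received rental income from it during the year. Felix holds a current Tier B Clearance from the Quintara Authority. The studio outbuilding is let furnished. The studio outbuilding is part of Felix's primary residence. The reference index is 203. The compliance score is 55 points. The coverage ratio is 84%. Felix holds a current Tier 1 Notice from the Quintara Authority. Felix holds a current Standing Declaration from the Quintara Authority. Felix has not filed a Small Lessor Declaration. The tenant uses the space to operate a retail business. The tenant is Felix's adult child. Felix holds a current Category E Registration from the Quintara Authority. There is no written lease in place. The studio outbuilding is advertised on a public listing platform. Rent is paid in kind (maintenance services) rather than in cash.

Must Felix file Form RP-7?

No — exception (c) applies; Felix is not required to file Form RP-7.

Exception (a) is satisfied on its face — the property is let furnished; a current Tier B Clearance is held. Turning to paragraph (e): (e) applies — a current Category E Registration is held. (a) is therefore removed.
Exception (b)'s conditions are all satisfied: the coverage ratio is 84%, meeting the 83% threshold; rent is paid in kind. But applying paragraph (f): (f) is engaged — a current Standing Declaration is held. So (b) is unavailable.
Exception (c): the tenant is an immediate family member; there is no written lease — every condition holds. Considering the limiting provisions: (g) would limit (c) — a current Tier 1 Notice is held — but (h) sets (g) aside: (h) operates against (g): the property is publicly advertised. (i) would limit (h) — the reference index is 203, under the 229 limit — but (j) sets (i) aside: (j) is engaged — the space is let for business use. (k), which would lift (j), is not engaged — the compliance score is 55 points, not less than 50 points. Exception (c) stands.
Exception (d) requires that the owner has a Small Lessor Declaration on file with the Quintara Revenue Office; but no Small Lessor Declaration is on file, so (d) is unavailable.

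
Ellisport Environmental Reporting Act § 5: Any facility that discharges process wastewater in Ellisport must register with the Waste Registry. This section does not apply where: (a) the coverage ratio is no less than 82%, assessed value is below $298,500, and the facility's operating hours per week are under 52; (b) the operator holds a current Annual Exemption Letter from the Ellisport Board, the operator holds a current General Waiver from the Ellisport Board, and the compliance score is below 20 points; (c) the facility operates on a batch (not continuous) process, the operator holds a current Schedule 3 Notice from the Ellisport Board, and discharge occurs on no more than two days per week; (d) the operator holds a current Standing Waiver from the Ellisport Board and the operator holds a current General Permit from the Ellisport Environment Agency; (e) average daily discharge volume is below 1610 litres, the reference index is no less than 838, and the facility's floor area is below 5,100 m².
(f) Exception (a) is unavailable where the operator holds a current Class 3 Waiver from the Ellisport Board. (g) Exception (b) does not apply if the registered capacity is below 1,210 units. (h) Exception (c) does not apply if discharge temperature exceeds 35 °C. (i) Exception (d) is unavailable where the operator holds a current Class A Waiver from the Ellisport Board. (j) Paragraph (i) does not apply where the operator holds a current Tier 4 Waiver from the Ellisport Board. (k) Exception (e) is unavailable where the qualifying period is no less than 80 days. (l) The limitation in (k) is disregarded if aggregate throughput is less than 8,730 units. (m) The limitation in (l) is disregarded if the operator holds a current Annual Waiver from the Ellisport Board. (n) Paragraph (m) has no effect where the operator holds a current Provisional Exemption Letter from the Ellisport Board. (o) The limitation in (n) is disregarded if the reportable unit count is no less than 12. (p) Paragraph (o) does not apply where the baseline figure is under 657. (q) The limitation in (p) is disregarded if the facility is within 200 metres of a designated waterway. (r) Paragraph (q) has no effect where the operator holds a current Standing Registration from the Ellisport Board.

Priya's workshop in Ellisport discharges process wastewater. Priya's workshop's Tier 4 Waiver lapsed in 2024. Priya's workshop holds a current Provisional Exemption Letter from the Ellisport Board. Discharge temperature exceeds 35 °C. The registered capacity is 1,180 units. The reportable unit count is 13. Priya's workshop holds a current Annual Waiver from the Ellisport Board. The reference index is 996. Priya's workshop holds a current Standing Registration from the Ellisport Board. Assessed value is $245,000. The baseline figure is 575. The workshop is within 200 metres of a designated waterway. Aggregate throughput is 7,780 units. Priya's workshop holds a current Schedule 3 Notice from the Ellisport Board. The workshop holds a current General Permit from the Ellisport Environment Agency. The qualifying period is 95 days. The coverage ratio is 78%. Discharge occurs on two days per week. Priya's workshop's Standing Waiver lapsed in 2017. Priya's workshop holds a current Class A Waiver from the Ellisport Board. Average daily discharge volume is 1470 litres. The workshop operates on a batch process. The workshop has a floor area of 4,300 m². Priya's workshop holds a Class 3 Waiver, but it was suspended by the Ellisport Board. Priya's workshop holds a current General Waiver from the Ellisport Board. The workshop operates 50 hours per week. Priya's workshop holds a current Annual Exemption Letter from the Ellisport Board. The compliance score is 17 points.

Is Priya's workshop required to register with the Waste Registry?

Exception (a) fails — the coverage ratio is 78%, short of 82%.
Exception (b) is satisfied on its face — a current Annual Exemption Letter is held; a current General Waiver is held; the compliance score is 17 points, below the 20 points limit. However, paragraph (g) must be considered: (g) operates against (b): the registered capacity is 1,180 units, below the 1,210 units limit. So (b) is unavailable.
All of (c)'s requirements are met (the facility operates on a batch process; a current Schedule 3 Notice is held; discharge occurs on no more than two days per week). But: (h) applies — discharge temperature exceeds 35 °C. So (c) is unavailable.
Exception (d) requires that the operator holds a current Standing Waiver from the Ellisport Board; but there is no Standing Waiver in force, so (d) is unavailable.
Exception (e)'s conditions are all satisfied: average daily discharge volume is 1470 litres, below the 1610 litres limit; the reference index is 996, meeting the 838 threshold; the facility's floor area is 4,300 m², below the 5,100 m² limit. Applying paragraphs (k)–(r): (k) applies (the qualifying period is 95 days, meeting the 80 days threshold), but is itself disapplied by (l): (l) operates against (k): aggregate throughput is 7,780 units, less than the 8,730 units limit. (m) would limit (l) — a current Annual Waiver is held — but (n) sets (m) aside: (n) is engaged — a current Provisional Exemption Letter is held. (o) would limit (n) — the reportable unit count is 13, meeting the 12 threshold — but (p) sets (o) aside: (p) operates — the baseline figure is 575, under the 657 limit. (q) would limit (p) — the workshop is within 200 m of a designated waterway — but (r) sets (q) aside: (r) operates against (q): a current Standing Registration is held. (e) remains available.

No — exception (e) applies; Priya's workshop is not required to register with the Waste Registry.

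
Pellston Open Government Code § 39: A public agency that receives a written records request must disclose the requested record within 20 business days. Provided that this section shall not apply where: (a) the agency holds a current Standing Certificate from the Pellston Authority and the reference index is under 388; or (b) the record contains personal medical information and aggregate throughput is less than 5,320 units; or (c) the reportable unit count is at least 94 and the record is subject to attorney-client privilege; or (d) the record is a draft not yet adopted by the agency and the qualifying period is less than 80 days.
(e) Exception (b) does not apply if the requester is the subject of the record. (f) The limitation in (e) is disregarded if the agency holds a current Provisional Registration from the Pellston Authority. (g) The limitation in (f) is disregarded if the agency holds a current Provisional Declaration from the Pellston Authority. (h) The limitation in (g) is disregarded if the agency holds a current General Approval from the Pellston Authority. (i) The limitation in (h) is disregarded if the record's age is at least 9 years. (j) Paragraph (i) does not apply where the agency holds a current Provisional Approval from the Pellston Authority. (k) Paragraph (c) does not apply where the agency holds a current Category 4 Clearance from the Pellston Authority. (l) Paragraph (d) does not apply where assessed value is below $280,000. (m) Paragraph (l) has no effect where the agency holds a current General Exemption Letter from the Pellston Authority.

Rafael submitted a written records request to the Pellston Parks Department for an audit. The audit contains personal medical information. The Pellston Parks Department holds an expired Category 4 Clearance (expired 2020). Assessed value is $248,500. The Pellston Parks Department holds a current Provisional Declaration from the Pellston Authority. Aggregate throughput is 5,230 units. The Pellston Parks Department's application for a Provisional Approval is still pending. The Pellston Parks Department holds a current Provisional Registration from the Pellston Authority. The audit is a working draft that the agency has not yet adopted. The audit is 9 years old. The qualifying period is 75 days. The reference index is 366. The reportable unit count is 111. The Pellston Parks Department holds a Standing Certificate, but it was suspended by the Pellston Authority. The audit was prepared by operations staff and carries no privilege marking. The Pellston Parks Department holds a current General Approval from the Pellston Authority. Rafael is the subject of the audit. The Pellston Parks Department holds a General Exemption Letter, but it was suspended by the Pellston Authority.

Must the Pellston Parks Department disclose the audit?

Yes — the Pellston Parks Department must disclose the audit.

Exception (a) fails — there is no Standing Certificate in force.
Exception (b)'s conditions are all satisfied: the audit contains personal medical information; aggregate throughput is 5,230 units, less than the 5,320 units limit. However, paragraphs (e)–(j) must be considered: (e) operates against (b): Rafael is the subject of the audit. (f) applies (a current Provisional Registration is held), but is itself disapplied by (g): (g) operates against (f): a current Provisional Declaration is held. (h) would limit (g) — a current General Approval is held — but (i) sets (h) aside: (i) is engaged — the record's age is 9 years, meeting the 9 years threshold. (j), which would lift (i), does not operate here — there is no Provisional Approval in force. Exception (b) does not apply.
Exception (c) fails — the audit carries no privilege marking.
All of (d)'s requirements are met (the audit is an unadopted draft; the qualifying period is 75 days, less than the 80 days limit). Turning to paragraphs (l)–(m): (l) operates — assessed value is $248,500, below the $280,000 limit. (m) is inapplicable (there is no General Exemption Letter in force), so (l) stands. So (d) is unavailable.
None of the exceptions is available; § 39 applies in full.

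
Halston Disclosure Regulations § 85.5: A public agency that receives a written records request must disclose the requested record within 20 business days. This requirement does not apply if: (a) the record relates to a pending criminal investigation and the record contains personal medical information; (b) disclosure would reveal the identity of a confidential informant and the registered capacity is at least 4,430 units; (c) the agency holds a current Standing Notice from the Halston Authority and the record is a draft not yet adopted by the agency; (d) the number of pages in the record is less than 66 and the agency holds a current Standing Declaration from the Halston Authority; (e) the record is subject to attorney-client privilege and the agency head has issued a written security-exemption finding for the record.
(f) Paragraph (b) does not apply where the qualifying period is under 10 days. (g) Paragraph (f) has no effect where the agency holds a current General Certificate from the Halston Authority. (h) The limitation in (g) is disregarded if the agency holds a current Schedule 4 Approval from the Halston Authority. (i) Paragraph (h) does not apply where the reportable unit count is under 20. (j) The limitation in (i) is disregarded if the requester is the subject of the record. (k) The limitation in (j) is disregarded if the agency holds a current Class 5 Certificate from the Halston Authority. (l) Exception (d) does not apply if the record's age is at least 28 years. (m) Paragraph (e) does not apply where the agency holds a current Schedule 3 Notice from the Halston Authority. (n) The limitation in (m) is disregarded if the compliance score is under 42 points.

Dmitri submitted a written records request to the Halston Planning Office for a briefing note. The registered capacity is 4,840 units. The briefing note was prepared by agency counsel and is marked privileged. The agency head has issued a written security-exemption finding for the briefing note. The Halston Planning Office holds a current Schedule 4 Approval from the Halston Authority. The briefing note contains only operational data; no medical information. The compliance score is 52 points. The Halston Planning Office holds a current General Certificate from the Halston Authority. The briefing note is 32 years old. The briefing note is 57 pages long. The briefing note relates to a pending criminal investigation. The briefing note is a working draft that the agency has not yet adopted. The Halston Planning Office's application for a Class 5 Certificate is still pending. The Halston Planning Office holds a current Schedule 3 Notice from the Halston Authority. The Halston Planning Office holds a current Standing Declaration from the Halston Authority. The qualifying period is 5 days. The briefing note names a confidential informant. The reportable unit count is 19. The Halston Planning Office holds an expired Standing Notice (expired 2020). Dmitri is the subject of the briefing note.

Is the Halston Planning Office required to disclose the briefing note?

Exception (a) does not apply: the briefing note contains only operational data.
Exception (b) is satisfied on its face — the briefing note names a confidential informant; the registered capacity is 4,840 units, meeting the 4,430 units threshold. Turning to paragraphs (f)–(k): (f) is triggered — the qualifying period is 5 days, under the 10 days limit. (g) operates (a current General Certificate is held), but yields to (h): (h) is triggered — a current Schedule 4 Approval is held. (i) operates (the reportable unit count is 19, under the 20 limit), but is set aside by (j): (j) operates against (i): Dmitri is the subject of the briefing note. (k) is not triggered (the Class 5 Certificate is not current), so (j) stands. Exception (b) does not apply.
Exception (c) requires that the agency holds a current Standing Notice from the Halston Authority; but no current Standing Notice is held, so (c) is unavailable.
Exception (d)'s conditions are all satisfied: the number of pages in the record is 57, less than the 66 limit; a current Standing Declaration is held. Turning to paragraph (l): (l) operates against (d): the record's age is 32 years, meeting the 28 years threshold. Exception (d) does not apply.
All of (e)'s requirements are met (the briefing note is privileged; a written security-exemption finding has been issued). But applying paragraphs (m)–(n): (m) operates against (e): a current Schedule 3 Notice is held. (n), which would lift (m), is not triggered — the compliance score is 52 points, not under 42 points. So (e) is unavailable.
No exception applies. The general rule governs.

Yes — the Halston Planning Office must disclose the briefing note.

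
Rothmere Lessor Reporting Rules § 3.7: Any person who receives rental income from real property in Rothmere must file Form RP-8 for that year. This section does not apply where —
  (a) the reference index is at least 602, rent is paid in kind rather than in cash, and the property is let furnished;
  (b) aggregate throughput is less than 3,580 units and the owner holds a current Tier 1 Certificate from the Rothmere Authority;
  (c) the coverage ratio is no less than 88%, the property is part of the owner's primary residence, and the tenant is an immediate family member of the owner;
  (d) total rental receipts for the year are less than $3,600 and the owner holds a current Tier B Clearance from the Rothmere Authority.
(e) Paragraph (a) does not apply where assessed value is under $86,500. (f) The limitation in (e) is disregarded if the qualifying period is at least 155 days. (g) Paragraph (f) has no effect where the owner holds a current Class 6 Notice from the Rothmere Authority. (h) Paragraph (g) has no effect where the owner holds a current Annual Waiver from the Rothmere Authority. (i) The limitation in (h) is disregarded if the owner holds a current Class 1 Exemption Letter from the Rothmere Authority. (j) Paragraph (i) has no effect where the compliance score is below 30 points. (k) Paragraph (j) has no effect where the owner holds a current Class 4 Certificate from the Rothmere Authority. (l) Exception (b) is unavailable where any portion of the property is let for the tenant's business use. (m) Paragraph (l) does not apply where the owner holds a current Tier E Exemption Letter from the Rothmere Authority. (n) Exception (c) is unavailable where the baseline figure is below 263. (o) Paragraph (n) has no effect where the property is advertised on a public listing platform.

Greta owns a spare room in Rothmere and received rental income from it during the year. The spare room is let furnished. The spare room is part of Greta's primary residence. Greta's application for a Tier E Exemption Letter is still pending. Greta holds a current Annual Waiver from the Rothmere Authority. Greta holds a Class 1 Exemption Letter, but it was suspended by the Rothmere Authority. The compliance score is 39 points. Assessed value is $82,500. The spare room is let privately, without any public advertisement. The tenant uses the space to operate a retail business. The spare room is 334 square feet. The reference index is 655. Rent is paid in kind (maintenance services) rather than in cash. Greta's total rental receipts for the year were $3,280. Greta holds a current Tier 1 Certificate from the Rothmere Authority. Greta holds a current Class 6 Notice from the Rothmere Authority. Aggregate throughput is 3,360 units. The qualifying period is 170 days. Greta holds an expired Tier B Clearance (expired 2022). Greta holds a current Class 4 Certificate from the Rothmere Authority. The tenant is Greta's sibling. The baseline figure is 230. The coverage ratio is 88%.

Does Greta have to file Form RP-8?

No — exception (a) applies; Greta is not required to file Form RP-8.

All of (a)'s requirements are met (the reference index is 655, meeting the 602 threshold; rent is paid in kind; the property is let furnished). As to paragraphs (e)–(k): (e) is triggered (assessed value is $82,500, under the $86,500 limit), but is set aside by (f): (f) operates against (e): the qualifying period is 170 days, meeting the 155 days threshold. (g) would limit (f) — a current Class 6 Notice is held — but (h) sets (g) aside: (h) applies — a current Annual Waiver is held. (i) is not triggered (there is no Class 1 Exemption Letter in force), so (h) stands. So (a) applies.
Exception (b) is satisfied on its face — aggregate throughput is 3,360 units, less than the 3,580 units limit; a current Tier 1 Certificate is held. But: (l) is engaged — the space is let for business use. (m), which would lift (l), does not operate here — the Tier E Exemption Letter is not current. Exception (b) does not apply.
Exception (c)'s conditions are all satisfied: the coverage ratio is 88%, meeting the 88% threshold; the spare room is part of the primary residence; the tenant is an immediate family member. But: (n) applies — the baseline figure is 230, below the 263 limit. (o) does not operate here (the property is let privately without advertisement), so (n) stands. (c) is therefore removed.
Exception (d) fails — there is no Tier B Clearance in force.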